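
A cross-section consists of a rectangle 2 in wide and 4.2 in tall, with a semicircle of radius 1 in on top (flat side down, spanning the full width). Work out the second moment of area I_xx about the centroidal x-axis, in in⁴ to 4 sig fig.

I_xx ≈ 20.89 in⁴

Treat the section as a set of non-overlapping primitives; coordinates are from the bounding-box lower-left.
Rectangular body: 2 × 4.2, A = 8.4 in², y = 2.1 in, Ī = 12.348 in⁴.
Semicircular cap: semicircle r = 1, A = 1.5708 in², y = 4.62441 in, Ī = 0.109757 in⁴.
Centroid: ȳ = ΣA·y / ΣA = 2.4977 in.
Transfer each piece to the centroidal x-axis using Ī + A·d² with d = y − 2.4977:
  rectangular body: d = -0.397695 in → contributes +13.6766 in⁴
  semicircular cap: d = 2.12672 in → contributes +7.21436 in⁴
Total I = 20.8909 in⁴.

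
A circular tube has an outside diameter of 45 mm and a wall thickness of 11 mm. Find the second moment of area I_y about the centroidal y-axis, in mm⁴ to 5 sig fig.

Break the section into simple shapes (no overlaps), measuring from the bottom-left corner of the bounding box.
Outer circle: ⌀45, A = 1590.431 mm², x = 22.5 mm, Ī = 201 289 mm⁴.
Bore (subtracted): ⌀23, A = 415.4756 mm², x = 22.5 mm, Ī = 13736.66 mm⁴.
By symmetry the centroid is at mid-width, x̄ = 22.5 mm.
All pieces are centred on the centroidal y-axis, so I = ΣĪ (holes subtracted) = 187552.3 mm⁴.

I_y ≈ 1.8755 × 10⁵ mm⁴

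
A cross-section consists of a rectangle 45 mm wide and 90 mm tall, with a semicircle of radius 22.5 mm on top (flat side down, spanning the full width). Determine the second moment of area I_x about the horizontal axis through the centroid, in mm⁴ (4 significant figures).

I_x ≈ 4.740 × 10⁶ mm⁴

Break the section into simple shapes (no overlaps), measuring from the bottom-left corner of the bounding box.
Rectangular body: 45 × 90, A = 4 050 mm², y = 45 mm, Ī = 2 733 750 mm⁴.
Semicircular cap: semicircle r = 22.5, A = 795.216 mm², y = 99.5493 mm, Ī = 28129.5 mm⁴.
Centroid: ȳ = ΣA·y / ΣA = 53.9528 mm.
Transfer each piece to the horizontal axis through the centroid using Ī + A·d² with d = y − 53.9528:
  rectangular body: d = -8.95284 mm → contributes +3 058 371 mm⁴
  semicircular cap: d = 45.5965 mm → contributes +1 681 412 mm⁴
Total I = 4 739 783 mm⁴.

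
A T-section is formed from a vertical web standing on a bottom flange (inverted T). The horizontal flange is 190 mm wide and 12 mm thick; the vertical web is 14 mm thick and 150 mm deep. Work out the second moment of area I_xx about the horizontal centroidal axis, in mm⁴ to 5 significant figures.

I_xx ≈ 1.1137 × 10⁷ mm⁴

Decompose the section into non-overlapping parts with the origin at the bottom-left of its bounding rectangle.
Flange: 190 × 12, A = 2 280 mm², y = 6 mm, Ī = 27 360 mm⁴.
Web: 14 × 150, A = 2 100 mm², y = 87 mm, Ī = 3 937 500 mm⁴.
Centroid: ȳ = ΣA·y / ΣA = 44.83562 mm.
Transfer each piece to the horizontal centroidal axis using Ī + A·d² with d = y − 44.83562:
  flange: d = -38.83562 mm → contributes +3 466 068 mm⁴
  web: d = 42.16438 mm → contributes +7 670 954 mm⁴
Total I = 11 137 022 mm⁴.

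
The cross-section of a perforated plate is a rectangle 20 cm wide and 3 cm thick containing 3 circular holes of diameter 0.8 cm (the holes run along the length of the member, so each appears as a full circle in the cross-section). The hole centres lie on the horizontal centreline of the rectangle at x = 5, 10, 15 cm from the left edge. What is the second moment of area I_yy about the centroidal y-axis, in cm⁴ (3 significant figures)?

Split into non-overlapping primitives; take the origin at the lower-left of the bounding box.
Plate: 20 × 3, A = 60 cm², x = 10 cm, Ī = 2 000 cm⁴.
Hole 1 (subtracted): ⌀0.8, A = 0.50265 cm², x = 5 cm, Ī = 0.020106 cm⁴.
Hole 2 (subtracted): ⌀0.8, A = 0.50265 cm², x = 10 cm, Ī = 0.020106 cm⁴.
Hole 3 (subtracted): ⌀0.8, A = 0.50265 cm², x = 15 cm, Ī = 0.020106 cm⁴.
By symmetry the centroid is at mid-width, x̄ = 10 cm.
Transfer each piece to the centroidal y-axis using Ī + A·d² with d = x − 10:
  plate: d = 0 cm → contributes +2 000 cm⁴
  hole 1: d = -5 cm → contributes −12.586 cm⁴
  hole 2: d = 0 cm → contributes −0.020106 cm⁴
  hole 3: d = 5 cm → contributes −12.586 cm⁴
Total I = 1974.8 cm⁴.

I_yy ≈ 1970 cm⁴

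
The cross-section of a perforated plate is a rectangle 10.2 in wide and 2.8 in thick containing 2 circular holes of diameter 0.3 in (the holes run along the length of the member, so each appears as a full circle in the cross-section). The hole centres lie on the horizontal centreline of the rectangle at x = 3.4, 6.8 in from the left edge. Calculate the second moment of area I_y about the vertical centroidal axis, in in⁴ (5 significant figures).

Treat the section as a set of non-overlapping primitives; coordinates are from the bounding-box lower-left.
Plate: 10.2 × 2.8, A = 28.56 in², x = 5.1 in, Ī = 247.6152 in⁴.
Hole 1 (subtracted): ⌀0.3, A = 0.07068583 in², x = 3.4 in, Ī = 0.0003976078 in⁴.
Hole 2 (subtracted): ⌀0.3, A = 0.07068583 in², x = 6.8 in, Ī = 0.0003976078 in⁴.
By symmetry the centroid is at mid-width, x̄ = 5.1 in.
Transfer each piece to the vertical centroidal axis using Ī + A·d² with d = x − 5.1:
  plate: d = 0 in → contributes +247.6152 in⁴
  hole 1: d = -1.7 in → contributes −0.2046797 in⁴
  hole 2: d = 1.7 in → contributes −0.2046797 in⁴
Total I = 247.2058 in⁴.

I_y ≈ 247.21 in⁴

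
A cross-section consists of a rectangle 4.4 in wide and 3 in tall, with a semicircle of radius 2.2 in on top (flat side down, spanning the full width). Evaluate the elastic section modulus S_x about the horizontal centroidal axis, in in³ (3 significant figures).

S_x ≈ 14.6 in³

Split into non-overlapping primitives; take the origin at the lower-left of the bounding box.
Rectangular body: 4.4 × 3, A = 13.2 in², y = 1.5 in, Ī = 9.9 in⁴.
Semicircular cap: semicircle r = 2.2, A = 7.6027 in², y = 3.9337 in, Ī = 2.5711 in⁴.
Centroid: ȳ = ΣA·y / ΣA = 2.3894 in.
Transfer each piece to the horizontal centroidal axis using Ī + A·d² with d = y − 2.3894:
  rectangular body: d = -0.88944 in → contributes +20.342 in⁴
  semicircular cap: d = 1.5443 in → contributes +20.702 in⁴
Total I = 41.044 in⁴.
Extreme fibre distance c = 2.8106 in; S = I/c = 14.604 in³.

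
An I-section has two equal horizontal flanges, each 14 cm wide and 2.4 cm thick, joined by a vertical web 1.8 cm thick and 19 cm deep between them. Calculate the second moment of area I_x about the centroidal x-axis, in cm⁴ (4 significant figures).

I_x ≈ 8755 cm⁴

Decompose the section into non-overlapping parts with the origin at the bottom-left of its bounding rectangle.
Bottom flange: 14 × 2.4, A = 33.6 cm², y = 1.2 cm, Ī = 16.128 cm⁴.
Web: 1.8 × 19, A = 34.2 cm², y = 11.9 cm, Ī = 1028.85 cm⁴.
Top flange: 14 × 2.4, A = 33.6 cm², y = 22.6 cm, Ī = 16.128 cm⁴.
By symmetry the centroid is at mid-height, ȳ = 11.9 cm.
Transfer each piece to the centroidal x-axis using Ī + A·d² with d = y − 11.9:
  bottom flange: d = -10.7 cm → contributes +3862.99 cm⁴
  web: d = 0 cm → contributes +1028.85 cm⁴
  top flange: d = 10.7 cm → contributes +3862.99 cm⁴
Total I = 8754.83 cm⁴.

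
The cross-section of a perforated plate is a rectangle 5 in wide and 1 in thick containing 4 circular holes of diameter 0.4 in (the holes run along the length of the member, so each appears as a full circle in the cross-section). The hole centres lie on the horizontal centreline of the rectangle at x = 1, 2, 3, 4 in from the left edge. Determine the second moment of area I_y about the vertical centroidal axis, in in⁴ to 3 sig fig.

Treat the section as a set of non-overlapping primitives; coordinates are from the bounding-box lower-left.
Plate: 5 × 1, A = 5 in², x = 2.5 in, Ī = 10.417 in⁴.
Hole 1 (subtracted): ⌀0.4, A = 0.12566 in², x = 1 in, Ī = 0.0012566 in⁴.
Hole 2 (subtracted): ⌀0.4, A = 0.12566 in², x = 2 in, Ī = 0.0012566 in⁴.
Hole 3 (subtracted): ⌀0.4, A = 0.12566 in², x = 3 in, Ī = 0.0012566 in⁴.
Hole 4 (subtracted): ⌀0.4, A = 0.12566 in², x = 4 in, Ī = 0.0012566 in⁴.
By symmetry the centroid is at mid-width, x̄ = 2.5 in.
Transfer each piece to the vertical centroidal axis using Ī + A·d² with d = x − 2.5:
  plate: d = 0 in → contributes +10.417 in⁴
  hole 1: d = -1.5 in → contributes −0.284 in⁴
  hole 2: d = -0.5 in → contributes −0.032673 in⁴
  hole 3: d = 0.5 in → contributes −0.032673 in⁴
  hole 4: d = 1.5 in → contributes −0.284 in⁴
Total I = 9.7833 in⁴.

I_y ≈ 9.78 in⁴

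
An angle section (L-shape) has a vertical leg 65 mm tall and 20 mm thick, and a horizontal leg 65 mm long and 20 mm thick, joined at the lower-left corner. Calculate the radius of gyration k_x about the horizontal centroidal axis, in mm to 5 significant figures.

k_x ≈ 18.549 mm

Break the section into simple shapes (no overlaps), measuring from the bottom-left corner of the bounding box.
Vertical leg: 20 × 65, A = 1 300 mm², y = 32.5 mm, Ī = 457708.3 mm⁴.
Horizontal leg (remainder): 45 × 20, A = 900 mm², y = 10 mm, Ī = 30 000 mm⁴.
Centroid: ȳ = ΣA·y / ΣA = 23.29545 mm.
Transfer each piece to the horizontal centroidal axis using Ī + A·d² with d = y − 23.29545:
  vertical leg: d = 9.204545 mm → contributes +567849.1 mm⁴
  horizontal leg (remainder): d = -13.29545 mm → contributes +189092.2 mm⁴
Total I = 756941.3 mm⁴.
Radius of gyration: k = √(I/A) = √(756941.3 / 2 200) = 18.54897 mm.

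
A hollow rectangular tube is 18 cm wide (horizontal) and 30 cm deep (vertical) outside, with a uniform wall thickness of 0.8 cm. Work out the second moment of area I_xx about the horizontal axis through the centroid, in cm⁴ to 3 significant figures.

I_xx ≈ 9190 cm⁴

Decompose the section into non-overlapping parts with the origin at the bottom-left of its bounding rectangle.
Outer rectangle: 18 × 30, A = 540 cm², y = 15 cm, Ī = 40 500 cm⁴.
Inner void (subtracted): 16.4 × 28.4, A = 465.76 cm², y = 15 cm, Ī = 31 305 cm⁴.
By symmetry the centroid is at mid-height, ȳ = 15 cm.
All pieces are centred on the horizontal axis through the centroid, so I = ΣĪ (holes subtracted) = 9194.7 cm⁴.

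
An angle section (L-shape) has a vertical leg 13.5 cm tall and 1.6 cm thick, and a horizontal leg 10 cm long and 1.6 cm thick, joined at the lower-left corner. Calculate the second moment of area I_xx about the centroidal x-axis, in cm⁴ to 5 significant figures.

Split into non-overlapping primitives; take the origin at the lower-left of the bounding box.
Vertical leg: 1.6 × 13.5, A = 21.6 cm², y = 6.75 cm, Ī = 328.05 cm⁴.
Horizontal leg (remainder): 8.4 × 1.6, A = 13.44 cm², y = 0.8 cm, Ī = 2.8672 cm⁴.
Centroid: ȳ = ΣA·y / ΣA = 4.467808 cm.
Transfer each piece to the centroidal x-axis using Ī + A·d² with d = y − 4.467808:
  vertical leg: d = 2.282192 cm → contributes +440.5514 cm⁴
  horizontal leg (remainder): d = -3.667808 cm → contributes +183.6731 cm⁴
Total I = 624.2245 cm⁴.

I_xx ≈ 624.22 cm⁴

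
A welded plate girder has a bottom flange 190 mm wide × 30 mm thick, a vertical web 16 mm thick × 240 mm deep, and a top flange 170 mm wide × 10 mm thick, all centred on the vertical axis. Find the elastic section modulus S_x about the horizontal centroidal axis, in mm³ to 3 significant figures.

Break the section into simple shapes (no overlaps), measuring from the bottom-left corner of the bounding box.
Bottom plate: 190 × 30, A = 5 700 mm², y = 15 mm, Ī = 427 500 mm⁴.
Web plate: 16 × 240, A = 3 840 mm², y = 150 mm, Ī = 18 432 000 mm⁴.
Top plate: 170 × 10, A = 1 700 mm², y = 275 mm, Ī = 14 167 mm⁴.
Centroid: ȳ = ΣA·y / ΣA = 100.44 mm.
Transfer each piece to the horizontal centroidal axis using Ī + A·d² with d = y − 100.44:
  bottom plate: d = -85.445 mm → contributes +42 042 178 mm⁴
  web plate: d = 49.555 mm → contributes +27 861 941 mm⁴
  top plate: d = 174.56 mm → contributes +51 812 323 mm⁴
Total I = 121 716 442 mm⁴.
Extreme fibre distance c = 179.56 mm; S = I/c = 677 878 mm³.

S_x ≈ 6.78 × 10⁵ mm³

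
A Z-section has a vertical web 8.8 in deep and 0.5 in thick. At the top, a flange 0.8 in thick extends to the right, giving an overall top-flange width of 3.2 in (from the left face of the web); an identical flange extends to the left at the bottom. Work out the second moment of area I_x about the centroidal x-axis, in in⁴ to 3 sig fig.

Decompose the section into non-overlapping parts with the origin at the bottom-left of its bounding rectangle.
Web: 0.5 × 8.8, A = 4.4 in², y = 4.4 in, Ī = 28.395 in⁴.
Top flange (beyond web): 2.7 × 0.8, A = 2.16 in², y = 8.4 in, Ī = 0.1152 in⁴.
Bottom flange (beyond web): 2.7 × 0.8, A = 2.16 in², y = 0.4 in, Ī = 0.1152 in⁴.
Centroid: ȳ = ΣA·y / ΣA = 4.4 in.
Transfer each piece to the centroidal x-axis using Ī + A·d² with d = y − 4.4:
  web: d = 0 in → contributes +28.395 in⁴
  top flange (beyond web): d = 4 in → contributes +34.675 in⁴
  bottom flange (beyond web): d = -4 in → contributes +34.675 in⁴
Total I = 97.745 in⁴.

I_x ≈ 97.7 in⁴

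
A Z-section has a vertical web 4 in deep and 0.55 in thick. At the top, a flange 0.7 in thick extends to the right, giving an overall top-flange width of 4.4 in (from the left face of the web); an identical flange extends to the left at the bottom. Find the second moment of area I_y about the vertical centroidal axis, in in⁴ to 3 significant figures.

Break the section into simple shapes (no overlaps), measuring from the bottom-left corner of the bounding box.
Web: 0.55 × 4, A = 2.2 in², x = 4.125 in, Ī = 0.055458 in⁴.
Top flange (beyond web): 3.85 × 0.7, A = 2.695 in², x = 6.325 in, Ī = 3.3289 in⁴.
Bottom flange (beyond web): 3.85 × 0.7, A = 2.695 in², x = 1.925 in, Ī = 3.3289 in⁴.
Centroid: x̄ = ΣA·x / ΣA = 4.125 in.
Transfer each piece to the vertical centroidal axis using Ī + A·d² with d = x − 4.125:
  web: d = 0 in → contributes +0.055458 in⁴
  top flange (beyond web): d = 2.2 in → contributes +16.373 in⁴
  bottom flange (beyond web): d = -2.2 in → contributes +16.373 in⁴
Total I = 32.801 in⁴.

I_y ≈ 32.8 in⁴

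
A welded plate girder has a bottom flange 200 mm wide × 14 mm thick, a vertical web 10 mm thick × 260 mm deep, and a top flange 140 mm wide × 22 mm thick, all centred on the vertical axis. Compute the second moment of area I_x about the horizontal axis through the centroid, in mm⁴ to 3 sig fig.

Treat the section as a set of non-overlapping primitives; coordinates are from the bounding-box lower-left.
Bottom plate: 200 × 14, A = 2 800 mm², y = 7 mm, Ī = 45 733 mm⁴.
Web plate: 10 × 260, A = 2 600 mm², y = 144 mm, Ī = 14 646 667 mm⁴.
Top plate: 140 × 22, A = 3 080 mm², y = 285 mm, Ī = 124 227 mm⁴.
Centroid: ȳ = ΣA·y / ΣA = 149.98 mm.
Transfer each piece to the horizontal axis through the centroid using Ī + A·d² with d = y − 149.98:
  bottom plate: d = -142.98 mm → contributes +57 284 048 mm⁴
  web plate: d = -5.9764 mm → contributes +14 739 532 mm⁴
  top plate: d = 135.02 mm → contributes +56 276 842 mm⁴
Total I = 128 300 422 mm⁴.

I_x ≈ 1.28 × 10⁸ mm⁴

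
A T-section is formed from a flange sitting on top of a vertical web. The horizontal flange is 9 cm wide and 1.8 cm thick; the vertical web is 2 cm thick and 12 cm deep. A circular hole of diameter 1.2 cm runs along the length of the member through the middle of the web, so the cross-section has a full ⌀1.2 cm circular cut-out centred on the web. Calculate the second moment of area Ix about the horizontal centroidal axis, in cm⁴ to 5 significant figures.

Ix ≈ 743.74 cm⁴

Break the section into simple shapes (no overlaps), measuring from the bottom-left corner of the bounding box.
Flange: 9 × 1.8, A = 16.2 cm², y = 12.9 cm, Ī = 4.374 cm⁴.
Web: 2 × 12, A = 24 cm², y = 6 cm, Ī = 288 cm⁴.
Hole (subtracted): ⌀1.2, A = 1.130973 cm², y = 6 cm, Ī = 0.1017876 cm⁴.
Centroid: ȳ = ΣA·y / ΣA = 8.86109 cm.
Transfer each piece to the horizontal centroidal axis using Ī + A·d² with d = y − 8.86109:
  flange: d = 4.03891 cm → contributes +268.6413 cm⁴
  web: d = -2.86109 cm → contributes +484.4601 cm⁴
  hole: d = -2.86109 cm → contributes −9.35975 cm⁴
Total I = 743.7416 cm⁴.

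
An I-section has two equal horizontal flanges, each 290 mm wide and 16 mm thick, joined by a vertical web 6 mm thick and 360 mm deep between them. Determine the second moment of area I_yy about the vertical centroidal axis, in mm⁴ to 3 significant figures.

Break the section into simple shapes (no overlaps), measuring from the bottom-left corner of the bounding box.
Bottom flange: 290 × 16, A = 4 640 mm², x = 145 mm, Ī = 32 518 667 mm⁴.
Web: 6 × 360, A = 2 160 mm², x = 145 mm, Ī = 6 480 mm⁴.
Top flange: 290 × 16, A = 4 640 mm², x = 145 mm, Ī = 32 518 667 mm⁴.
By symmetry the centroid is at mid-width, x̄ = 145 mm.
All pieces are centred on the vertical centroidal axis, so I = ΣĪ = 65 043 813 mm⁴.

I_yy ≈ 6.50 × 10⁷ mm⁴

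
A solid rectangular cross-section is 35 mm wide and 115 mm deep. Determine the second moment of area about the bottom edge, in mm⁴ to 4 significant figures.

The section: 35 × 115, A = 4 025 mm², y = 57.5 mm, Ī = 4 435 885 mm⁴.
Transfer it to the bottom edge using Ī + A·d² with d = y − 0:
  the section: d = 57.5 mm → contributes +17 743 542 mm⁴
Total I = 17 743 542 mm⁴.

I_base ≈ 1.774 × 10⁷ mm⁴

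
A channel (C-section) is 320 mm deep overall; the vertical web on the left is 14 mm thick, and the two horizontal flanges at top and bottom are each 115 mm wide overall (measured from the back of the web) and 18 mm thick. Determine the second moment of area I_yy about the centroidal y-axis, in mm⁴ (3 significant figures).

I_yy ≈ 9.80 × 10⁶ mm⁴

Break the section into simple shapes (no overlaps), measuring from the bottom-left corner of the bounding box.
Web: 14 × 320, A = 4 480 mm², x = 7 mm, Ī = 73 173 mm⁴.
Top flange (beyond web): 101 × 18, A = 1 818 mm², x = 64.5 mm, Ī = 1 545 452 mm⁴.
Bottom flange (beyond web): 101 × 18, A = 1 818 mm², x = 64.5 mm, Ī = 1 545 452 mm⁴.
Centroid: x̄ = ΣA·x / ΣA = 32.76 mm.
Transfer each piece to the centroidal y-axis using Ī + A·d² with d = x − 32.76:
  web: d = -25.76 mm → contributes +3 046 053 mm⁴
  top flange (beyond web): d = 31.74 mm → contributes +3 376 929 mm⁴
  bottom flange (beyond web): d = 31.74 mm → contributes +3 376 929 mm⁴
Total I = 9 799 911 mm⁴.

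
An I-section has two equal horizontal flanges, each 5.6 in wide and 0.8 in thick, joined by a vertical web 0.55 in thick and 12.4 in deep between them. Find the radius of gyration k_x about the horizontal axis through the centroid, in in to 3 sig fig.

Decompose the section into non-overlapping parts with the origin at the bottom-left of its bounding rectangle.
Bottom flange: 5.6 × 0.8, A = 4.48 in², y = 0.4 in, Ī = 0.23893 in⁴.
Web: 0.55 × 12.4, A = 6.82 in², y = 7 in, Ī = 87.387 in⁴.
Top flange: 5.6 × 0.8, A = 4.48 in², y = 13.6 in, Ī = 0.23893 in⁴.
By symmetry the centroid is at mid-height, ȳ = 7 in.
Transfer each piece to the horizontal axis through the centroid using Ī + A·d² with d = y − 7:
  bottom flange: d = -6.6 in → contributes +195.39 in⁴
  web: d = 0 in → contributes +87.387 in⁴
  top flange: d = 6.6 in → contributes +195.39 in⁴
Total I = 478.16 in⁴.
Radius of gyration: k = √(I/A) = √(478.16 / 15.78) = 5.5047 in.

k_x ≈ 5.50 in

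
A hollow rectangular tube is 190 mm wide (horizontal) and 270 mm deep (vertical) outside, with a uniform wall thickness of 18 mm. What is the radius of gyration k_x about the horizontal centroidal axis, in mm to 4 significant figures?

Break the section into simple shapes (no overlaps), measuring from the bottom-left corner of the bounding box.
Outer rectangle: 190 × 270, A = 51 300 mm², y = 135 mm, Ī = 311 647 500 mm⁴.
Inner void (subtracted): 154 × 234, A = 36 036 mm², y = 135 mm, Ī = 164 432 268 mm⁴.
By symmetry the centroid is at mid-height, ȳ = 135 mm.
All pieces are centred on the horizontal centroidal axis, so I = ΣĪ (holes subtracted) = 147 215 232 mm⁴.
Radius of gyration: k = √(I/A) = √(147 215 232 / 15 264) = 98.2069 mm.

k_x ≈ 98.21 mm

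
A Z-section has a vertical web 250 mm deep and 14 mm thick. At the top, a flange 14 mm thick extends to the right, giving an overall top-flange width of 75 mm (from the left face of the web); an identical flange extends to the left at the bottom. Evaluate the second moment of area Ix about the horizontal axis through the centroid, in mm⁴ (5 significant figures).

Split into non-overlapping primitives; take the origin at the lower-left of the bounding box.
Web: 14 × 250, A = 3 500 mm², y = 125 mm, Ī = 18 229 167 mm⁴.
Top flange (beyond web): 61 × 14, A = 854 mm², y = 243 mm, Ī = 13948.67 mm⁴.
Bottom flange (beyond web): 61 × 14, A = 854 mm², y = 7 mm, Ī = 13948.67 mm⁴.
Centroid: ȳ = ΣA·y / ΣA = 125 mm.
Transfer each piece to the horizontal axis through the centroid using Ī + A·d² with d = y − 125:
  web: d = 0 mm → contributes +18 229 167 mm⁴
  top flange (beyond web): d = 118 mm → contributes +11 905 045 mm⁴
  bottom flange (beyond web): d = -118 mm → contributes +11 905 045 mm⁴
Total I = 42 039 256 mm⁴.

Ix ≈ 4.2039 × 10⁷ mm⁴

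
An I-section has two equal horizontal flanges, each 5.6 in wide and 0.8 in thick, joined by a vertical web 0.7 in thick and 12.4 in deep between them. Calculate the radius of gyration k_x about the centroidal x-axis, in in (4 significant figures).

k_x ≈ 5.335 in

Treat the section as a set of non-overlapping primitives; coordinates are from the bounding-box lower-left.
Bottom flange: 5.6 × 0.8, A = 4.48 in², y = 0.4 in, Ī = 0.238933 in⁴.
Web: 0.7 × 12.4, A = 8.68 in², y = 7 in, Ī = 111.22 in⁴.
Top flange: 5.6 × 0.8, A = 4.48 in², y = 13.6 in, Ī = 0.238933 in⁴.
By symmetry the centroid is at mid-height, ȳ = 7 in.
Transfer each piece to the centroidal x-axis using Ī + A·d² with d = y − 7:
  bottom flange: d = -6.6 in → contributes +195.388 in⁴
  web: d = 0 in → contributes +111.22 in⁴
  top flange: d = 6.6 in → contributes +195.388 in⁴
Total I = 501.995 in⁴.
Radius of gyration: k = √(I/A) = √(501.995 / 17.64) = 5.33458 in.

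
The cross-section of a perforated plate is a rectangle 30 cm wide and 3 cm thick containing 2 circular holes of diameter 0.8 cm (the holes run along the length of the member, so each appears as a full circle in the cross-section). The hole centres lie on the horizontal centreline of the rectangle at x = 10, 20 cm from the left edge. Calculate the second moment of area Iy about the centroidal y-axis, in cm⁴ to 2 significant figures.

Iy ≈ 6700 cm⁴

Treat the section as a set of non-overlapping primitives; coordinates are from the bounding-box lower-left.
Plate: 30 × 3, A = 90 cm², x = 15 cm, Ī = 6 750 cm⁴.
Hole 1 (subtracted): ⌀0.8, A = 0.5027 cm², x = 10 cm, Ī = 0.02011 cm⁴.
Hole 2 (subtracted): ⌀0.8, A = 0.5027 cm², x = 20 cm, Ī = 0.02011 cm⁴.
By symmetry the centroid is at mid-width, x̄ = 15 cm.
Transfer each piece to the centroidal y-axis using Ī + A·d² with d = x − 15:
  plate: d = 0 cm → contributes +6 750 cm⁴
  hole 1: d = -5 cm → contributes −12.59 cm⁴
  hole 2: d = 5 cm → contributes −12.59 cm⁴
Total I = 6 725 cm⁴.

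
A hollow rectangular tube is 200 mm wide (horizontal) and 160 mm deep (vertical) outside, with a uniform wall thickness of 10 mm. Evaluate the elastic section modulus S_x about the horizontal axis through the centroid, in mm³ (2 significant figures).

Break the section into simple shapes (no overlaps), measuring from the bottom-left corner of the bounding box.
Outer rectangle: 200 × 160, A = 32 000 mm², y = 80 mm, Ī = 68 266 667 mm⁴.
Inner void (subtracted): 180 × 140, A = 25 200 mm², y = 80 mm, Ī = 41 160 000 mm⁴.
By symmetry the centroid is at mid-height, ȳ = 80 mm.
All pieces are centred on the horizontal axis through the centroid, so I = ΣĪ (holes subtracted) = 27 106 667 mm⁴.
Extreme fibre distance c = 80 mm; S = I/c = 338 833 mm³.

S_x ≈ 3.4 × 10⁵ mm³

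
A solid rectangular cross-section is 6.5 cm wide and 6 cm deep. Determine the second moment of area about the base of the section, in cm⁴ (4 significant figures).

The section: 6.5 × 6, A = 39 cm², y = 3 cm, Ī = 117 cm⁴.
Transfer it to the bottom edge using Ī + A·d² with d = y − 0:
  the section: d = 3 cm → contributes +468 cm⁴
Total I = 468 cm⁴.

I_base ≈ 468.0 cm⁴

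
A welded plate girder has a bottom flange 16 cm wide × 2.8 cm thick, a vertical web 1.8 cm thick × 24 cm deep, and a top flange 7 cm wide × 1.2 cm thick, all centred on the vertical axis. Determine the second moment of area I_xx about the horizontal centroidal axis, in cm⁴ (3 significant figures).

Break the section into simple shapes (no overlaps), measuring from the bottom-left corner of the bounding box.
Bottom plate: 16 × 2.8, A = 44.8 cm², y = 1.4 cm, Ī = 29.269 cm⁴.
Web plate: 1.8 × 24, A = 43.2 cm², y = 14.8 cm, Ī = 2073.6 cm⁴.
Top plate: 7 × 1.2, A = 8.4 cm², y = 27.4 cm, Ī = 1.008 cm⁴.
Centroid: ȳ = ΣA·y / ΣA = 9.6705 cm.
Transfer each piece to the horizontal centroidal axis using Ī + A·d² with d = y − 9.6705:
  bottom plate: d = -8.2705 cm → contributes +3093.7 cm⁴
  web plate: d = 5.1295 cm → contributes +3210.3 cm⁴
  top plate: d = 17.729 cm → contributes +2641.4 cm⁴
Total I = 8945.3 cm⁴.

I_xx ≈ 8950 cm⁴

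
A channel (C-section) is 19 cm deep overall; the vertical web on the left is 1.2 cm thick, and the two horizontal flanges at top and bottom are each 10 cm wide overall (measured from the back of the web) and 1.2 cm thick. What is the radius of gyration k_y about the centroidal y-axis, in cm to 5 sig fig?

k_y ≈ 3.0670 cm

Break the section into simple shapes (no overlaps), measuring from the bottom-left corner of the bounding box.
Web: 1.2 × 19, A = 22.8 cm², x = 0.6 cm, Ī = 2.736 cm⁴.
Top flange (beyond web): 8.8 × 1.2, A = 10.56 cm², x = 5.6 cm, Ī = 68.1472 cm⁴.
Bottom flange (beyond web): 8.8 × 1.2, A = 10.56 cm², x = 5.6 cm, Ī = 68.1472 cm⁴.
Centroid: x̄ = ΣA·x / ΣA = 3.004372 cm.
Transfer each piece to the centroidal y-axis using Ī + A·d² with d = x − 3.004372:
  web: d = -2.404372 cm → contributes +134.5429 cm⁴
  top flange (beyond web): d = 2.595628 cm → contributes +139.2929 cm⁴
  bottom flange (beyond web): d = 2.595628 cm → contributes +139.2929 cm⁴
Total I = 413.1288 cm⁴.
Radius of gyration: k = √(I/A) = √(413.1288 / 43.92) = 3.066984 cm.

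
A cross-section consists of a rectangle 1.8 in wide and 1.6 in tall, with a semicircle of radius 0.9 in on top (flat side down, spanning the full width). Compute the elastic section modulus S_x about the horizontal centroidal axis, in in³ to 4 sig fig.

Break the section into simple shapes (no overlaps), measuring from the bottom-left corner of the bounding box.
Rectangular body: 1.8 × 1.6, A = 2.88 in², y = 0.8 in, Ī = 0.6144 in⁴.
Semicircular cap: semicircle r = 0.9, A = 1.27235 in², y = 1.98197 in, Ī = 0.0720115 in⁴.
Centroid: ȳ = ΣA·y / ΣA = 1.16218 in.
Transfer each piece to the horizontal centroidal axis using Ī + A·d² with d = y − 1.16218:
  rectangular body: d = -0.362175 in → contributes +0.992172 in⁴
  semicircular cap: d = 0.819797 in → contributes +0.927112 in⁴
Total I = 1.91928 in⁴.
Extreme fibre distance c = 1.33782 in; S = I/c = 1.43463 in³.

S_x ≈ 1.435 in³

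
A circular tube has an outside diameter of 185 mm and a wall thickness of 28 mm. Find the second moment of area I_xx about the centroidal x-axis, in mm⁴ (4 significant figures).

Break the section into simple shapes (no overlaps), measuring from the bottom-left corner of the bounding box.
Outer circle: ⌀185, A = 26880.3 mm², y = 92.5 mm, Ī = 57 498 539 mm⁴.
Bore (subtracted): ⌀129, A = 13069.8 mm², y = 92.5 mm, Ī = 13 593 420 mm⁴.
By symmetry the centroid is at mid-height, ȳ = 92.5 mm.
All pieces are centred on the centroidal x-axis, so I = ΣĪ (holes subtracted) = 43 905 119 mm⁴.

I_xx ≈ 4.391 × 10⁷ mm⁴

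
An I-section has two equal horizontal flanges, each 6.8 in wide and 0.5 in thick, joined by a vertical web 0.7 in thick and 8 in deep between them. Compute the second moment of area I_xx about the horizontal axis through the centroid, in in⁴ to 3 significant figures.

Decompose the section into non-overlapping parts with the origin at the bottom-left of its bounding rectangle.
Bottom flange: 6.8 × 0.5, A = 3.4 in², y = 0.25 in, Ī = 0.070833 in⁴.
Web: 0.7 × 8, A = 5.6 in², y = 4.5 in, Ī = 29.867 in⁴.
Top flange: 6.8 × 0.5, A = 3.4 in², y = 8.75 in, Ī = 0.070833 in⁴.
By symmetry the centroid is at mid-height, ȳ = 4.5 in.
Transfer each piece to the horizontal axis through the centroid using Ī + A·d² with d = y − 4.5:
  bottom flange: d = -4.25 in → contributes +61.483 in⁴
  web: d = 0 in → contributes +29.867 in⁴
  top flange: d = 4.25 in → contributes +61.483 in⁴
Total I = 152.83 in⁴.

I_xx ≈ 153 in⁴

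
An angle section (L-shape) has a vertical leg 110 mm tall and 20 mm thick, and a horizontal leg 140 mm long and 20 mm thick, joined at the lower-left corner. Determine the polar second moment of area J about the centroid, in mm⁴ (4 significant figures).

Split into non-overlapping primitives; take the origin at the lower-left of the bounding box.
Vertical leg: 20 × 110, A = 2 200 mm², y = 55 mm, Ī = 2 218 333 mm⁴.
Horizontal leg (remainder): 120 × 20, A = 2 400 mm², y = 10 mm, Ī = 80 000 mm⁴.
Centroid: ȳ = ΣA·y / ΣA = 31.5217 mm.
Transfer each piece to the centroidal x-axis using Ī + A·d² with d = y − 31.5217:
  vertical leg: d = 23.4783 mm → contributes +3 431 037 mm⁴
  horizontal leg (remainder): d = -21.5217 mm → contributes +1 191 645 mm⁴
Total I = 4 622 681 mm⁴.
For the y-axis: x̄ = 46.5217 mm.
Repeating about the centroidal y-axis gives I_y = 8 577 681 mm⁴.
Polar second moment: J = I_x + I_y = 13 200 362 mm⁴.

J ≈ 1.320 × 10⁷ mm⁴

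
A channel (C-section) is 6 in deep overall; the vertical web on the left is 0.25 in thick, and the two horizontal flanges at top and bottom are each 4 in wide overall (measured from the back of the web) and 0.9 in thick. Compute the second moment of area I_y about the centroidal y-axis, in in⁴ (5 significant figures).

Break the section into simple shapes (no overlaps), measuring from the bottom-left corner of the bounding box.
Web: 0.25 × 6, A = 1.5 in², x = 0.125 in, Ī = 0.0078125 in⁴.
Top flange (beyond web): 3.75 × 0.9, A = 3.375 in², x = 2.125 in, Ī = 3.955078 in⁴.
Bottom flange (beyond web): 3.75 × 0.9, A = 3.375 in², x = 2.125 in, Ī = 3.955078 in⁴.
Centroid: x̄ = ΣA·x / ΣA = 1.761364 in.
Transfer each piece to the centroidal y-axis using Ī + A·d² with d = x − 1.761364:
  web: d = -1.636364 in → contributes +4.024341 in⁴
  top flange (beyond web): d = 0.3636364 in → contributes +4.401359 in⁴
  bottom flange (beyond web): d = 0.3636364 in → contributes +4.401359 in⁴
Total I = 12.82706 in⁴.

I_y ≈ 12.827 in⁴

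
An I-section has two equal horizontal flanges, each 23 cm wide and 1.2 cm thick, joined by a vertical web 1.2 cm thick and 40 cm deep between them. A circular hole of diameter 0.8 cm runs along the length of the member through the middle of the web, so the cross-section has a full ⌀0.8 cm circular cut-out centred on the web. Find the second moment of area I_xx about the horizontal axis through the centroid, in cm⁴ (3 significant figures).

I_xx ≈ 2.98 × 10⁴ cm⁴

Break the section into simple shapes (no overlaps), measuring from the bottom-left corner of the bounding box.
Bottom flange: 23 × 1.2, A = 27.6 cm², y = 0.6 cm, Ī = 3.312 cm⁴.
Web: 1.2 × 40, A = 48 cm², y = 21.2 cm, Ī = 6 400 cm⁴.
Top flange: 23 × 1.2, A = 27.6 cm², y = 41.8 cm, Ī = 3.312 cm⁴.
Hole (subtracted): ⌀0.8, A = 0.50265 cm², y = 21.2 cm, Ī = 0.020106 cm⁴.
By symmetry the centroid is at mid-height, ȳ = 21.2 cm.
Transfer each piece to the horizontal axis through the centroid using Ī + A·d² with d = y − 21.2:
  bottom flange: d = -20.6 cm → contributes +11 716 cm⁴
  web: d = 0 cm → contributes +6 400 cm⁴
  top flange: d = 20.6 cm → contributes +11 716 cm⁴
  hole: d = 0 cm → contributes −0.020106 cm⁴
Total I = 29 831 cm⁴.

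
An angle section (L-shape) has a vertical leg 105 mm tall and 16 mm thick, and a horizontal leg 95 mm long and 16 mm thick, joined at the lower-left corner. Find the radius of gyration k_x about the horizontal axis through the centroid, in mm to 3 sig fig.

Break the section into simple shapes (no overlaps), measuring from the bottom-left corner of the bounding box.
Vertical leg: 16 × 105, A = 1 680 mm², y = 52.5 mm, Ī = 1 543 500 mm⁴.
Horizontal leg (remainder): 79 × 16, A = 1 264 mm², y = 8 mm, Ī = 26 965 mm⁴.
Centroid: ȳ = ΣA·y / ΣA = 33.394 mm.
Transfer each piece to the horizontal axis through the centroid using Ī + A·d² with d = y − 33.394:
  vertical leg: d = 19.106 mm → contributes +2 156 765 mm⁴
  horizontal leg (remainder): d = -25.394 mm → contributes +842 064 mm⁴
Total I = 2 998 828 mm⁴.
Radius of gyration: k = √(I/A) = √(2 998 828 / 2 944) = 31.916 mm.

k_x ≈ 31.9 mm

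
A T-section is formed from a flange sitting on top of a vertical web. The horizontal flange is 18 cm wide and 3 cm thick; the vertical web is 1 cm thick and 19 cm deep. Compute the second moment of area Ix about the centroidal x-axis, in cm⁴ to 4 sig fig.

Split into non-overlapping primitives; take the origin at the lower-left of the bounding box.
Flange: 18 × 3, A = 54 cm², y = 20.5 cm, Ī = 40.5 cm⁴.
Web: 1 × 19, A = 19 cm², y = 9.5 cm, Ī = 571.583 cm⁴.
Centroid: ȳ = ΣA·y / ΣA = 17.637 cm.
Transfer each piece to the centroidal x-axis using Ī + A·d² with d = y − 17.637:
  flange: d = 2.86301 cm → contributes +483.13 cm⁴
  web: d = -8.13699 cm → contributes +1829.58 cm⁴
Total I = 2312.71 cm⁴.

Ix ≈ 2313 cm⁴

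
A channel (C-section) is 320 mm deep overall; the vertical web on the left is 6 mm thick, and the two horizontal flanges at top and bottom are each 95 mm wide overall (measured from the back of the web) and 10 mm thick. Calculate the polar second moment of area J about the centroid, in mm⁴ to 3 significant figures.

Break the section into simple shapes (no overlaps), measuring from the bottom-left corner of the bounding box.
Web: 6 × 320, A = 1 920 mm², y = 160 mm, Ī = 16 384 000 mm⁴.
Top flange (beyond web): 89 × 10, A = 890 mm², y = 315 mm, Ī = 7416.7 mm⁴.
Bottom flange (beyond web): 89 × 10, A = 890 mm², y = 5 mm, Ī = 7416.7 mm⁴.
By symmetry the centroid is at mid-height, ȳ = 160 mm.
Transfer each piece to the centroidal x-axis using Ī + A·d² with d = y − 160:
  web: d = 0 mm → contributes +16 384 000 mm⁴
  top flange (beyond web): d = 155 mm → contributes +21 389 667 mm⁴
  bottom flange (beyond web): d = -155 mm → contributes +21 389 667 mm⁴
Total I = 59 163 333 mm⁴.
For the y-axis: x̄ = 25.851 mm.
Repeating about the centroidal y-axis gives I_y = 3 264 752 mm⁴.
Polar second moment: J = I_x + I_y = 62 428 085 mm⁴.

J ≈ 6.24 × 10⁷ mm⁴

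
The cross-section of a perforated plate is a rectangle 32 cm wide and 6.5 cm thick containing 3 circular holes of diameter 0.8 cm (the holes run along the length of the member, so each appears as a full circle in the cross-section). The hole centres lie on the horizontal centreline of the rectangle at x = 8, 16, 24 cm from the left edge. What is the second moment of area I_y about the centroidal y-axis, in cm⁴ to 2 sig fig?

Break the section into simple shapes (no overlaps), measuring from the bottom-left corner of the bounding box.
Plate: 32 × 6.5, A = 208 cm², x = 16 cm, Ī = 17 749 cm⁴.
Hole 1 (subtracted): ⌀0.8, A = 0.5027 cm², x = 8 cm, Ī = 0.02011 cm⁴.
Hole 2 (subtracted): ⌀0.8, A = 0.5027 cm², x = 16 cm, Ī = 0.02011 cm⁴.
Hole 3 (subtracted): ⌀0.8, A = 0.5027 cm², x = 24 cm, Ī = 0.02011 cm⁴.
By symmetry the centroid is at mid-width, x̄ = 16 cm.
Transfer each piece to the centroidal y-axis using Ī + A·d² with d = x − 16:
  plate: d = 0 cm → contributes +17 749 cm⁴
  hole 1: d = -8 cm → contributes −32.19 cm⁴
  hole 2: d = 0 cm → contributes −0.02011 cm⁴
  hole 3: d = 8 cm → contributes −32.19 cm⁴
Total I = 17 685 cm⁴.

I_y ≈ 1.8 × 10⁴ cm⁴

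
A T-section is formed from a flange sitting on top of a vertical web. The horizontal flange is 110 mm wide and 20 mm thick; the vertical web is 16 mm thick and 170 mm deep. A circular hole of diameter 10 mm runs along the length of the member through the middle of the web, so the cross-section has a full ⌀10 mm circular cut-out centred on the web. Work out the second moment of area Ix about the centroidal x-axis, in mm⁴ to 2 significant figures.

Decompose the section into non-overlapping parts with the origin at the bottom-left of its bounding rectangle.
Flange: 110 × 20, A = 2 200 mm², y = 180 mm, Ī = 73 333 mm⁴.
Web: 16 × 170, A = 2 720 mm², y = 85 mm, Ī = 6 550 667 mm⁴.
Hole (subtracted): ⌀10, A = 78.54 mm², y = 85 mm, Ī = 490.9 mm⁴.
Centroid: ȳ = ΣA·y / ΣA = 128.2 mm.
Transfer each piece to the centroidal x-axis using Ī + A·d² with d = y − 128.2:
  flange: d = 51.83 mm → contributes +5 983 576 mm⁴
  web: d = -43.17 mm → contributes +11 619 509 mm⁴
  hole: d = -43.17 mm → contributes −146 853 mm⁴
Total I = 17 456 231 mm⁴.

Ix ≈ 1.7 × 10⁷ mm⁴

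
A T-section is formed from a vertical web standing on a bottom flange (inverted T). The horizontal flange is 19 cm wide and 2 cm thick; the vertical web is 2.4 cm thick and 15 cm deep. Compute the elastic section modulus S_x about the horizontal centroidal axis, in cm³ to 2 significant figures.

Treat the section as a set of non-overlapping primitives; coordinates are from the bounding-box lower-left.
Flange: 19 × 2, A = 38 cm², y = 1 cm, Ī = 12.67 cm⁴.
Web: 2.4 × 15, A = 36 cm², y = 9.5 cm, Ī = 675 cm⁴.
Centroid: ȳ = ΣA·y / ΣA = 5.135 cm.
Transfer each piece to the horizontal centroidal axis using Ī + A·d² with d = y − 5.135:
  flange: d = -4.135 cm → contributes +662.4 cm⁴
  web: d = 4.365 cm → contributes +1 361 cm⁴
Total I = 2 023 cm⁴.
Extreme fibre distance c = 11.86 cm; S = I/c = 170.5 cm³.

S_x ≈ 170 cm³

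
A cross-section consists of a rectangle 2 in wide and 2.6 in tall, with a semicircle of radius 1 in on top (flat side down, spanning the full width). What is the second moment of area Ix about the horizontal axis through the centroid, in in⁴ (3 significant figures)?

Treat the section as a set of non-overlapping primitives; coordinates are from the bounding-box lower-left.
Rectangular body: 2 × 2.6, A = 5.2 in², y = 1.3 in, Ī = 2.9293 in⁴.
Semicircular cap: semicircle r = 1, A = 1.5708 in², y = 3.0244 in, Ī = 0.10976 in⁴.
Centroid: ȳ = ΣA·y / ΣA = 1.7001 in.
Transfer each piece to the horizontal axis through the centroid using Ī + A·d² with d = y − 1.7001:
  rectangular body: d = -0.40006 in → contributes +3.7616 in⁴
  semicircular cap: d = 1.3244 in → contributes +2.8648 in⁴
Total I = 6.6264 in⁴.

Ix ≈ 6.63 in⁴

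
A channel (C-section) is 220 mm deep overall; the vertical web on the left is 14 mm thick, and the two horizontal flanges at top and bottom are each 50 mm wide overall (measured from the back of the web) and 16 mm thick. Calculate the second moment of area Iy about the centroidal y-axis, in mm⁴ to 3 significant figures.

Decompose the section into non-overlapping parts with the origin at the bottom-left of its bounding rectangle.
Web: 14 × 220, A = 3 080 mm², x = 7 mm, Ī = 50 307 mm⁴.
Top flange (beyond web): 36 × 16, A = 576 mm², x = 32 mm, Ī = 62 208 mm⁴.
Bottom flange (beyond web): 36 × 16, A = 576 mm², x = 32 mm, Ī = 62 208 mm⁴.
Centroid: x̄ = ΣA·x / ΣA = 13.805 mm.
Transfer each piece to the centroidal y-axis using Ī + A·d² with d = x − 13.805:
  web: d = -6.8053 mm → contributes +192 948 mm⁴
  top flange (beyond web): d = 18.195 mm → contributes +252 891 mm⁴
  bottom flange (beyond web): d = 18.195 mm → contributes +252 891 mm⁴
Total I = 698 730 mm⁴.

Iy ≈ 6.99 × 10⁵ mm⁴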